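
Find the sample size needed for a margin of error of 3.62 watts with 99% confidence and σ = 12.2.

n = (z*σ/E)² = (2.576×12.2/3.62)² = 75.4 → n = 76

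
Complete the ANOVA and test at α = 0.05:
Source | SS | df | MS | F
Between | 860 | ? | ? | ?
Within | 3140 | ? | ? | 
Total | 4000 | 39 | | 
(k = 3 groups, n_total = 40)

df_between = 2, df_within = 37. MS_between = 430.0, MS_within = 84.86. F = 5.067, F_crit ≈ 3.252. Reject H₀.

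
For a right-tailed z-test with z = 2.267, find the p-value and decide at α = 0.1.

p = P(Z > 2.267) = 1 - Φ(2.267) ≈ 0.0117. Since p < 0.1, reject H₀ (significant) at α = 0.1.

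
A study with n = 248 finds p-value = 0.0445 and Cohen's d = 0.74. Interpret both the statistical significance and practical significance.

Statistically significant (p = 0.0445 < 0.05). Cohen's d = 0.74 indicates a medium effect size. Both statistical and practical significance should be considered.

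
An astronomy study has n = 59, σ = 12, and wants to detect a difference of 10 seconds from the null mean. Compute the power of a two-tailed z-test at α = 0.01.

SE = σ/√n = 12/√59 = 1.562. Non-centrality λ = d/SE = 10/1.562 = 6.401. Power ≈ Φ(λ - z_{α/2}) = Φ(6.401 - 2.576) = Φ(3.825) = 1.0.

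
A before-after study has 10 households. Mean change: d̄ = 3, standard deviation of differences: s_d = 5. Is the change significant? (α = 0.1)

t = d̄/(s_d/√n) = 3/(5/√10) = 1.897. df = 9, critical t = ±1.833. Reject H₀.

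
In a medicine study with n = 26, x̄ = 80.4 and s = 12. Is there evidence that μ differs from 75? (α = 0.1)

t = (x̄ - μ₀)/(s/√n) = (80.4 - 75)/(12/√26) = 2.295. df = 25, critical t = ±1.708. Reject H₀.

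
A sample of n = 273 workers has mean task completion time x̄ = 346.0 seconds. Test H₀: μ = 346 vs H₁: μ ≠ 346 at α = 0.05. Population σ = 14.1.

z = (x̄ - μ₀)/(σ/√n) = (346.0 - 346)/(14.1/√273) = 0.0. Critical value: ±1.96. Since |0.0| ≤ 1.96, Fail to reject H₀.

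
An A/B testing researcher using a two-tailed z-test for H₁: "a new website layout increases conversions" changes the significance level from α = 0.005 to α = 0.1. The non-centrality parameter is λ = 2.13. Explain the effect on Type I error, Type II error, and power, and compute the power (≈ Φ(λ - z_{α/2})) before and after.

Increasing α from 0.005 to 0.1:
• Type I error rate increases (α is the Type I rate by definition).
• Critical value moves from z_{α/2} = 2.807 to 1.645, so power = Φ(λ - z_{α/2}) goes from Φ(2.13 - 2.807) = 0.249 to Φ(2.13 - 1.645) = 0.686.
• Type II error rate β = 1 - power therefore decreases (0.751 → 0.314).
Appropriate when false negatives are costly — here, discarding a layout that would have improved conversions — lost revenue.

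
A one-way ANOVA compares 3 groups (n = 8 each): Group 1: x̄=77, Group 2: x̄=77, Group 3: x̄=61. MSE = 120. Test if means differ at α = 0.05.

Grand mean = 71.67. SS_between = 1365.33, MS_between = 682.67. F = 5.689, F_crit ≈ 3.467. Reject H₀.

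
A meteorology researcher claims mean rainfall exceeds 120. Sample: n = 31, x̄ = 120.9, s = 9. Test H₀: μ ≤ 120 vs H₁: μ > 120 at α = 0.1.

t = (120.9 - 120)/(9/√31) = 0.557, df = 30. Critical t = 1.31. Fail to reject H₀.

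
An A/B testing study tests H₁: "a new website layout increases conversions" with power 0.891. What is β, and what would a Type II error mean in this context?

β = 1 - power = 1 - 0.891 = 0.109. A Type II error is failing to reject H₀ when H₀ is false (false negative) — here, failing to conclude that a new website layout increases conversions when in fact it is true. Consequence: discarding a layout that would have improved conversions — lost revenue.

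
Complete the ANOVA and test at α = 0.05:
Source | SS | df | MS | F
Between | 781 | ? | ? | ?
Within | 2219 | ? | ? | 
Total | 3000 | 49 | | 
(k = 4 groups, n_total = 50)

df_between = 3, df_within = 46. MS_between = 260.33, MS_within = 48.24. F = 5.397, F_crit ≈ 2.807. Reject H₀.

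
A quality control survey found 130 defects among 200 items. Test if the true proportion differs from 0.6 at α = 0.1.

p̂ = 0.65, p₀ = 0.6. z = (p̂ - p₀)/√(p₀(1-p₀)/n) = 1.443. Critical: ±1.645. Fail to reject H₀.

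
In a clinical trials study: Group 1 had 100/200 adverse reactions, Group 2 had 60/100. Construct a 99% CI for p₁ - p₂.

p̂₁ = 0.5, p̂₂ = 0.6. Difference = -0.1. CI = (-0.256, 0.056)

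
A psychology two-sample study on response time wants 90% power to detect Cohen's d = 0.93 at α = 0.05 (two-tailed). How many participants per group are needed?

z_{α/2} = 1.96, z_β = Φ⁻¹(0.9) = 1.282. For large effect (d = 0.93): n per group = 2(z_{α/2} + z_β)²/d² = 2(1.96 + 1.282)²/0.93² = 24.3 → 25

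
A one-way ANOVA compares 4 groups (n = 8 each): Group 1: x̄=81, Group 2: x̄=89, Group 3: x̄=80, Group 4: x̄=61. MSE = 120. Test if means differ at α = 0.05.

Grand mean = 77.75. SS_between = 3382.0, MS_between = 1127.33. F = 9.394, F_crit ≈ 2.947. Reject H₀.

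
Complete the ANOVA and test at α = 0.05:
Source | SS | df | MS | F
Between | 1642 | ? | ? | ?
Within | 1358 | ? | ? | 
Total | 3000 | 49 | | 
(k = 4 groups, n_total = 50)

df_between = 3, df_within = 46. MS_between = 547.33, MS_within = 29.52. F = 18.54, F_crit ≈ 2.807. Reject H₀.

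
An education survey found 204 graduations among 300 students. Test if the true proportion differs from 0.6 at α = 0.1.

p̂ = 0.68, p₀ = 0.6. z = (p̂ - p₀)/√(p₀(1-p₀)/n) = 2.828. Critical: ±1.645. Reject H₀.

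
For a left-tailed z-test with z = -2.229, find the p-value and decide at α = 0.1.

p = P(Z < -2.229) = Φ(-2.229) ≈ 0.0129. Since p < 0.1, reject H₀ (significant) at α = 0.1.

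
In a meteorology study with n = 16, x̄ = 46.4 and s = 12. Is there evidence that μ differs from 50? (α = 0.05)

t = (x̄ - μ₀)/(s/√n) = (46.4 - 50)/(12/√16) = -1.2. df = 15, critical t = ±2.131. Fail to reject H₀.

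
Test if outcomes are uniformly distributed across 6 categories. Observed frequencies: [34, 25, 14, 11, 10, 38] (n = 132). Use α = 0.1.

Expected = 22 each. χ² = Σ(O-E)²/E = 33.545. df = 5, critical value = 9.236. Reject H₀.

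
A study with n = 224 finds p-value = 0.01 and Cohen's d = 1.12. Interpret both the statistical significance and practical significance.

Statistically significant (p = 0.01 < 0.05). Cohen's d = 1.12 indicates a large effect size. Both statistical and practical significance should be considered.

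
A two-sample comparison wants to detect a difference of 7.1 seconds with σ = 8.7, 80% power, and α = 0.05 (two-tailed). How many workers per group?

n per group = 2(z_α/2 + z_β)²σ²/d² = 2×(1.96 + 0.84)²×8.7²/7.1² = 23.5 → n = 24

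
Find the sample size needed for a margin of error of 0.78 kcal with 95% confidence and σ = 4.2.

n = (z*σ/E)² = (1.96×4.2/0.78)² = 111.4 → n = 112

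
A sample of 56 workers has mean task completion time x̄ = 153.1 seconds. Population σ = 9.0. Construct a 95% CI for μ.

CI = x̄ ± z*(σ/√n) = 153.1 ± 1.96(9.0/√56) = 153.1 ± 2.36 = (150.74, 155.46)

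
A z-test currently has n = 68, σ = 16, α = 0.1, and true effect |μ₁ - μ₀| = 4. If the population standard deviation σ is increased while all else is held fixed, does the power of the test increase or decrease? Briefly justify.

Power decreases: a larger σ inflates the standard error σ/√n, pulling the sampling distribution under H₁ back toward the critical value.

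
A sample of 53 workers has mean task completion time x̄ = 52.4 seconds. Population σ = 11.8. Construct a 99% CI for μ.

CI = x̄ ± z*(σ/√n) = 52.4 ± 2.576(11.8/√53) = 52.4 ± 4.18 = (48.22, 56.58)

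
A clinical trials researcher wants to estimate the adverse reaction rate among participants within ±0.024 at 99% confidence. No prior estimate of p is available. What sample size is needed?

Conservative approach: use p = 0.5 (maximizes p(1-p) = 0.25). n = z²(0.25)/E² = 2.576²×0.25/0.024² = 2880.1 → n = 2881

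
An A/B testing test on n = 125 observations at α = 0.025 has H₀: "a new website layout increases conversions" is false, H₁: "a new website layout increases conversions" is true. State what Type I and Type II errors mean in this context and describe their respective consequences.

Type I (false positive): concluding that a new website layout increases conversions when it is not — rolling out a layout that doesn't actually help — wasted engineering effort. Type II (false negative): failing to conclude that a new website layout increases conversions when it is — discarding a layout that would have improved conversions — lost revenue. Which is costlier depends on domain priorities and is a judgement call rather than a statistical fact.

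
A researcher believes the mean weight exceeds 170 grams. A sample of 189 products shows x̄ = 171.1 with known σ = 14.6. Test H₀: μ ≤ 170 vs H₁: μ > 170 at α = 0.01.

z = 1.036. Critical value: 2.33. Fail to reject H₀.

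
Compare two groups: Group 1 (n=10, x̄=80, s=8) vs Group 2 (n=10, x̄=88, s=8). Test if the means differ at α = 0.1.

Pooled sp = 8.0. t = -2.236, df = 18. Critical t = ±1.734. Reject H₀.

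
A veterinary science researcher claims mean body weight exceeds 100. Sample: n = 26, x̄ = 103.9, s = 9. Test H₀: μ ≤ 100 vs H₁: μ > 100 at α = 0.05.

t = (103.9 - 100)/(9/√26) = 2.21, df = 25. Critical t = 1.708. Reject H₀.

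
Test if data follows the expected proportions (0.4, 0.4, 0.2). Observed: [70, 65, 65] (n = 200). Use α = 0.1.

Expected: [80.0, 80.0, 40.0]. χ² = 19.688. df = 2, critical = 4.605. Reject H₀.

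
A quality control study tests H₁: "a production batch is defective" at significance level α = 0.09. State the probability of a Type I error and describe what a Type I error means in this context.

P(Type I error) = α = 0.09. A Type I error is rejecting H₀ when H₀ is actually true (false positive) — here, concluding that a production batch is defective when in fact this is not the case. Consequence: scrapping a good batch — wasted material and cost for no reason.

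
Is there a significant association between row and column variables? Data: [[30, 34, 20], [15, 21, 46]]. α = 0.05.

χ² = 18.294. df = 2, critical = 5.991. Reject H₀. Variables are dependent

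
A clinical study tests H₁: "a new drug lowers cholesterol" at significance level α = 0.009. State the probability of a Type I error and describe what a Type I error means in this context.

P(Type I error) = α = 0.009. A Type I error is rejecting H₀ when H₀ is actually true (false positive) — here, concluding that a new drug lowers cholesterol when in fact this is not the case. Consequence: approving an ineffective drug — patients take a useless medication and may skip effective alternatives.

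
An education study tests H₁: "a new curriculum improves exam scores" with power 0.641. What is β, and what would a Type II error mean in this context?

β = 1 - power = 1 - 0.641 = 0.359. A Type II error is failing to reject H₀ when H₀ is false (false negative) — here, failing to conclude that a new curriculum improves exam scores when in fact it is true. Consequence: keeping the old curriculum when the new one would have helped students.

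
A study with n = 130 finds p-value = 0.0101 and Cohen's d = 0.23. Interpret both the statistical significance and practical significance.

Statistically significant (p = 0.0101 < 0.05). Cohen's d = 0.23 indicates a small effect size. Both statistical and practical significance should be considered.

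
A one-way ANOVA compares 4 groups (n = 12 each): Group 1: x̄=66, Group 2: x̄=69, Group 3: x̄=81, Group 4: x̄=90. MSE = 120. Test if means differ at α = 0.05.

Grand mean = 76.5. SS_between = 4428.0, MS_between = 1476.0. F = 12.3, F_crit ≈ 2.816. Reject H₀.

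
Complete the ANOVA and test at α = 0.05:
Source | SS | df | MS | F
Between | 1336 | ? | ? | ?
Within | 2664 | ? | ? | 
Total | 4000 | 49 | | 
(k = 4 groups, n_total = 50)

df_between = 3, df_within = 46. MS_between = 445.33, MS_within = 57.91. F = 7.69, F_crit ≈ 2.807. Reject H₀.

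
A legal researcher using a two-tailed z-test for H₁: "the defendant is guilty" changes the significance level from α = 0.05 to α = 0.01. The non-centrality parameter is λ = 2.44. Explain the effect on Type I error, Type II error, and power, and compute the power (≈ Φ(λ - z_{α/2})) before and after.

Decreasing α from 0.05 to 0.01:
• Type I error rate decreases (α is the Type I rate by definition).
• Critical value moves from z_{α/2} = 1.96 to 2.576, so power = Φ(λ - z_{α/2}) goes from Φ(2.44 - 1.96) = 0.684 to Φ(2.44 - 2.576) = 0.446.
• Type II error rate β = 1 - power therefore increases (0.316 → 0.554).
Appropriate when false positives are costly — here, convicting an innocent person.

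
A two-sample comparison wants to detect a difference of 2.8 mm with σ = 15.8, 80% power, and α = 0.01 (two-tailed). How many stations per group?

n per group = 2(z_α/2 + z_β)²σ²/d² = 2×(2.576 + 0.84)²×15.8²/2.8² = 743.1 → n = 744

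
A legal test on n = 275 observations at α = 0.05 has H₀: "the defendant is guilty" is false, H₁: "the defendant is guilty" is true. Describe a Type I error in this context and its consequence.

Type I error: rejecting H₀ when it is true — concluding that the defendant is guilty when in fact it is not. Consequence: convicting an innocent person.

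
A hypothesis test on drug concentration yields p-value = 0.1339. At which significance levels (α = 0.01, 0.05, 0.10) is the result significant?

p = 0.1339. Not significant at any of the given levels.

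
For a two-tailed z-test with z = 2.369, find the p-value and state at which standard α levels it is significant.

p = 2·P(Z > |2.369|) = 2·(1 - Φ(2.369)) ≈ 0.0178. Significant at α = 0.1; Significant at α = 0.05.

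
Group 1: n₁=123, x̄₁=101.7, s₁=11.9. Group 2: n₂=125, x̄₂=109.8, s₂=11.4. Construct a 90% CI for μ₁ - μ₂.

Difference = -8.1. SE = √(11.9²/123 + 11.4²/125) = 1.48. CI = (-10.53, -5.67)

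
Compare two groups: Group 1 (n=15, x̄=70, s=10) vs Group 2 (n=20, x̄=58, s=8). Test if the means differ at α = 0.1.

Pooled sp = 8.9. t = 3.946, df = 33. Critical t = ±1.692. Reject H₀.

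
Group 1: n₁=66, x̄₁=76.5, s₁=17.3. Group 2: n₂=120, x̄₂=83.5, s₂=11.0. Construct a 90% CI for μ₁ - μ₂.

Difference = -7.0. SE = √(17.3²/66 + 11.0²/120) = 2.354. CI = (-10.87, -3.13)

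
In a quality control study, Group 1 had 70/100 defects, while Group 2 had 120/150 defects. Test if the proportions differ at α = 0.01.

p̂₁ = 0.7, p̂₂ = 0.8, pooled p̂ = 0.76. z = -1.814. Critical: ±2.576. Fail to reject H₀.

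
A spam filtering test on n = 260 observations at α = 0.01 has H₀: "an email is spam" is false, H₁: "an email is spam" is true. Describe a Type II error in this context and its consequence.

Type II error: failing to reject H₀ when it is false — concluding that an email is spam is not supported when in fact it is. Consequence: a spam email lands in the inbox.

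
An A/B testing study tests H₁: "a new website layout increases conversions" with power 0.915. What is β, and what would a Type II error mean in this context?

β = 1 - power = 1 - 0.915 = 0.085. A Type II error is failing to reject H₀ when H₀ is false (false negative) — here, failing to conclude that a new website layout increases conversions when in fact it is true. Consequence: discarding a layout that would have improved conversions — lost revenue.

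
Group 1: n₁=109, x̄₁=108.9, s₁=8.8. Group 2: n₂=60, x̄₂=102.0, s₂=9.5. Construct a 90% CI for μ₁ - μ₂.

Difference = 6.9. SE = √(8.8²/109 + 9.5²/60) = 1.488. CI = (4.45, 9.35)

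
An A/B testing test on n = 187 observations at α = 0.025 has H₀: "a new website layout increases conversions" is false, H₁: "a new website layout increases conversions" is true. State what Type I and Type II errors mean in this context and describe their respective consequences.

Type I (false positive): concluding that a new website layout increases conversions when it is not — rolling out a layout that doesn't actually help — wasted engineering effort. Type II (false negative): failing to conclude that a new website layout increases conversions when it is — discarding a layout that would have improved conversions — lost revenue. Which is costlier depends on domain priorities and is a judgement call rather than a statistical fact.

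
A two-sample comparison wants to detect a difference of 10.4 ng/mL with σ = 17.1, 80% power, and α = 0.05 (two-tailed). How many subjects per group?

n per group = 2(z_α/2 + z_β)²σ²/d² = 2×(1.96 + 0.84)²×17.1²/10.4² = 42.4 → n = 43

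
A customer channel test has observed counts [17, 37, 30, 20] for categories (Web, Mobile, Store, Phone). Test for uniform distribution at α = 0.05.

Expected = 26 each. χ² = Σ(O-E)²/E = 9.769. df = 3, critical value = 7.815. Reject H₀.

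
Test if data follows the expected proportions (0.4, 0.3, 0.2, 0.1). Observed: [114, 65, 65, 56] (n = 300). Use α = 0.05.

Expected: [120.0, 90.0, 60.0, 30.0]. χ² = 30.194. df = 3, critical = 7.815. Reject H₀.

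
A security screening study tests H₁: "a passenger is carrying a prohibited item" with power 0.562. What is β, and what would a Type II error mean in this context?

β = 1 - power = 1 - 0.562 = 0.438. A Type II error is failing to reject H₀ when H₀ is false (false negative) — here, failing to conclude that a passenger is carrying a prohibited item when in fact it is true. Consequence: letting a prohibited item through — security breach.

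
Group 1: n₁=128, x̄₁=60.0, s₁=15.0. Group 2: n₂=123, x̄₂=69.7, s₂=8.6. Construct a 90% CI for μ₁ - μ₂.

Difference = -9.7. SE = √(15.0²/128 + 8.6²/123) = 1.536. CI = (-12.23, -7.17)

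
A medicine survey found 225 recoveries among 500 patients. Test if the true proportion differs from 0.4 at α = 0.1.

p̂ = 0.45, p₀ = 0.4. z = (p̂ - p₀)/√(p₀(1-p₀)/n) = 2.282. Critical: ±1.645. Reject H₀.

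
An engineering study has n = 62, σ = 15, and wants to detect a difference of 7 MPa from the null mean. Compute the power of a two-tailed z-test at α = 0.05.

SE = σ/√n = 15/√62 = 1.905. Non-centrality λ = d/SE = 7/1.905 = 3.675. Power ≈ Φ(λ - z_{α/2}) = Φ(3.675 - 1.96) = Φ(1.715) = 0.957.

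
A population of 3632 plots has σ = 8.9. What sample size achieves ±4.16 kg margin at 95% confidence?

Without FPC: n₀ = (1.96×8.9/4.16)² = 17.584. With FPC: n = n₀N/(n₀+N-1) = 17.5 → n = 18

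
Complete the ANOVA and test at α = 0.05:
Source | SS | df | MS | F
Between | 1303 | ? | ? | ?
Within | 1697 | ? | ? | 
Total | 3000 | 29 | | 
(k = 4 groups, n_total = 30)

df_between = 3, df_within = 26. MS_between = 434.33, MS_within = 65.27. F = 6.654, F_crit ≈ 2.975. Reject H₀.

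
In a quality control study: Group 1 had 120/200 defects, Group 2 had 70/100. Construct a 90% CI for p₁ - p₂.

p̂₁ = 0.6, p̂₂ = 0.7. Difference = -0.1. CI = (-0.194, -0.006)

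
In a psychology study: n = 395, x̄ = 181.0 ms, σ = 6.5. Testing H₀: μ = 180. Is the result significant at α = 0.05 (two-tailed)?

z = (181.0 - 180)/(6.5/√395) = 3.058. Since |z| > 1.96, significant at α = 0.05.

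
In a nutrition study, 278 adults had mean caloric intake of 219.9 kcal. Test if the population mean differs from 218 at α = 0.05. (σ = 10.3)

z = (x̄ - μ₀)/(σ/√n) = (219.9 - 218)/(10.3/√278) = 3.076. Critical value: ±1.96. Since |3.076| > 1.96, Reject H₀.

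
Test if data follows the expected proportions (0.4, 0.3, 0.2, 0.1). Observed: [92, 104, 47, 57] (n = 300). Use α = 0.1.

Expected: [120.0, 90.0, 60.0, 30.0]. χ² = 35.828. df = 3, critical = 6.251. Reject H₀.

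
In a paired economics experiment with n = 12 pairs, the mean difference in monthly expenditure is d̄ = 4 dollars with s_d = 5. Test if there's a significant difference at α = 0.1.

t = d̄/(s_d/√n) = 4/(5/√12) = 2.771. df = 11, critical t = ±1.796. Reject H₀.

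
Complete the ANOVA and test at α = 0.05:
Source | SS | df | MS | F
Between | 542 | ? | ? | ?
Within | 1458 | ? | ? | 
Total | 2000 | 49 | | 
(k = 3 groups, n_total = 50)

df_between = 2, df_within = 47. MS_between = 271.0, MS_within = 31.02. F = 8.736, F_crit ≈ 3.195. Reject H₀.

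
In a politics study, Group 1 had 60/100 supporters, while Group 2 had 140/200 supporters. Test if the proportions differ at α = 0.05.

p̂₁ = 0.6, p̂₂ = 0.7, pooled p̂ = 0.667. z = -1.732. Critical: ±1.96. Fail to reject H₀.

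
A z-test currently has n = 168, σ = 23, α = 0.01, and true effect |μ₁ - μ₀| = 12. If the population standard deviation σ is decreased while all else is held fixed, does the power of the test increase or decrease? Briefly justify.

Power increases: a smaller σ shrinks the standard error σ/√n, moving the sampling distribution under H₁ further from the critical value.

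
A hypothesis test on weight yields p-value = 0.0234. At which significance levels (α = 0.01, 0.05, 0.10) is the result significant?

p = 0.0234. Significant at: α = 0.05, 0.1.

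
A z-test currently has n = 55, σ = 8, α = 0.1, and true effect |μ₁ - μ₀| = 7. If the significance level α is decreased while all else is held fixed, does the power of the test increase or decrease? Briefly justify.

Power decreases: a smaller α raises the critical value, so less of the H₁ sampling distribution falls in the rejection region.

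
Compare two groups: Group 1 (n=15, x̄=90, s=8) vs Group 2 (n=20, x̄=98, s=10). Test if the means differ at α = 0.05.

Pooled sp = 9.2. t = -2.545, df = 33. Critical t = ±2.035. Reject H₀.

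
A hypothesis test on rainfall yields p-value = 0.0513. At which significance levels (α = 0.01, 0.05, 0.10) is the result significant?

p = 0.0513. Significant at: α = 0.1.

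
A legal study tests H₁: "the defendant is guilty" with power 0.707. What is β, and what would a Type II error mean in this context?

β = 1 - power = 1 - 0.707 = 0.293. A Type II error is failing to reject H₀ when H₀ is false (false negative) — here, failing to conclude that the defendant is guilty when in fact it is true. Consequence: acquitting a guilty person.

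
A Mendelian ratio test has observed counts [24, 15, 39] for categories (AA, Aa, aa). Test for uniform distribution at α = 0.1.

Expected = 26 each. χ² = Σ(O-E)²/E = 11.308. df = 2, critical value = 4.605. Reject H₀.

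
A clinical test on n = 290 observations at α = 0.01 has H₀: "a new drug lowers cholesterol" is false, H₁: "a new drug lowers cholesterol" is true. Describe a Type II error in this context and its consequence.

Type II error: failing to reject H₀ when it is false — concluding that a new drug lowers cholesterol is not supported when in fact it is. Consequence: shelving an effective drug — patients miss out on a treatment that would have helped.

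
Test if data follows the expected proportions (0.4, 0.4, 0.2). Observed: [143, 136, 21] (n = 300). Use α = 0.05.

Expected: [120.0, 120.0, 60.0]. χ² = 31.892. df = 2, critical = 5.991. Reject H₀.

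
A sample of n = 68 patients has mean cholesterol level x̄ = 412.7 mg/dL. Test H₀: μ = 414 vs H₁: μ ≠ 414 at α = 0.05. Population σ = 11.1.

z = (x̄ - μ₀)/(σ/√n) = (412.7 - 414)/(11.1/√68) = -0.966. Critical value: ±1.96. Since |-0.966| ≤ 1.96, Fail to reject H₀.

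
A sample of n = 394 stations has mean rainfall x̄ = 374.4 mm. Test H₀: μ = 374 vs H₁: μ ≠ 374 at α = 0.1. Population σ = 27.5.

z = (x̄ - μ₀)/(σ/√n) = (374.4 - 374)/(27.5/√394) = 0.289. Critical value: ±1.645. Since |0.289| ≤ 1.645, Fail to reject H₀.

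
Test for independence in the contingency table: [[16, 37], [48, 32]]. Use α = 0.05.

χ² = 11.349. df = 1, critical = 3.841. Reject H₀. Variables are dependent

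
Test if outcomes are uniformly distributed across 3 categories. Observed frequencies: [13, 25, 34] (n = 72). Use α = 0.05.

Expected = 24 each. χ² = Σ(O-E)²/E = 9.25. df = 2, critical value = 5.991. Reject H₀.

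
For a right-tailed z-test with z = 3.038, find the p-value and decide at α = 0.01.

p = P(Z > 3.038) = 1 - Φ(3.038) ≈ 0.0012. Since p < 0.01, reject H₀ (significant) at α = 0.01.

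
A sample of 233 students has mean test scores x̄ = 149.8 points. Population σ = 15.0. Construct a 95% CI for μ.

CI = x̄ ± z*(σ/√n) = 149.8 ± 1.96(15.0/√233) = 149.8 ± 1.93 = (147.87, 151.73)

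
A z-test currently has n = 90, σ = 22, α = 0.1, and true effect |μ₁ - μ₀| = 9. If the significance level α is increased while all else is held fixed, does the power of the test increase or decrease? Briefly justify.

Power increases: a larger α lowers the critical value, so more of the H₁ sampling distribution falls in the rejection region.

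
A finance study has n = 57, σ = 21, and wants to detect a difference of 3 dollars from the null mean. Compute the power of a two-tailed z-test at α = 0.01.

SE = σ/√n = 21/√57 = 2.782. Non-centrality λ = d/SE = 3/2.782 = 1.079. Power ≈ Φ(λ - z_{α/2}) = Φ(1.079 - 2.576) = Φ(-1.497) = 0.067.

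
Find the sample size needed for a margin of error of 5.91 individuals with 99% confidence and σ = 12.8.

n = (z*σ/E)² = (2.576×12.8/5.91)² = 31.1 → n = 32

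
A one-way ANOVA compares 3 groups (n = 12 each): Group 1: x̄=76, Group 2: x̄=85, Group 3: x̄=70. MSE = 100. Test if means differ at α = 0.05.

Grand mean = 77.0. SS_between = 1368.0, MS_between = 684.0. F = 6.84, F_crit ≈ 3.285. Reject H₀.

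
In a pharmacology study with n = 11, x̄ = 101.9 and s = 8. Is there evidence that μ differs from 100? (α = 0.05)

t = (x̄ - μ₀)/(s/√n) = (101.9 - 100)/(8/√11) = 0.788. df = 10, critical t = ±2.228. Fail to reject H₀.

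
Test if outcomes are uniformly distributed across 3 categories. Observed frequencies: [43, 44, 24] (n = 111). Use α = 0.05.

Expected = 37 each. χ² = Σ(O-E)²/E = 6.865. df = 2, critical value = 5.991. Reject H₀.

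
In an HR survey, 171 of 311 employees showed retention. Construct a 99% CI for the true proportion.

p̂ = 0.55. CI = p̂ ± z*√(p̂(1-p̂)/n) = (0.477, 0.623)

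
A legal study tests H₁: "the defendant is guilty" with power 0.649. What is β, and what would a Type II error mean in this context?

β = 1 - power = 1 - 0.649 = 0.351. A Type II error is failing to reject H₀ when H₀ is false (false negative) — here, failing to conclude that the defendant is guilty when in fact it is true. Consequence: acquitting a guilty person.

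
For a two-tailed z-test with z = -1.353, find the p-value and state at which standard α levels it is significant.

p = 2·P(Z > |-1.353|) = 2·(1 - Φ(1.353)) ≈ 0.1761. Not significant at any standard level.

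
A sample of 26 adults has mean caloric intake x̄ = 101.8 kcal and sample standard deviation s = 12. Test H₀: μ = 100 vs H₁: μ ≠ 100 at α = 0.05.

t = (x̄ - μ₀)/(s/√n) = (101.8 - 100)/(12/√26) = 0.765. df = 25, critical t = ±2.06. Fail to reject H₀.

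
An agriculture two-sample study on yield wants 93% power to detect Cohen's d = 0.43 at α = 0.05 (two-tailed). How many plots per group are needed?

z_{α/2} = 1.96, z_β = Φ⁻¹(0.93) = 1.476. For small effect (d = 0.43): n per group = 2(z_{α/2} + z_β)²/d² = 2(1.96 + 1.476)²/0.43² = 127.7 → 128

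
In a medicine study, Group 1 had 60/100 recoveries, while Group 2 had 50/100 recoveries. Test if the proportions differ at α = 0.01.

p̂₁ = 0.6, p̂₂ = 0.5, pooled p̂ = 0.55. z = 1.421. Critical: ±2.576. Fail to reject H₀.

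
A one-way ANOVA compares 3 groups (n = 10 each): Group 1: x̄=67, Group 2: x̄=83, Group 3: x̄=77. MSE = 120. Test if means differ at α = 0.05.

Grand mean = 75.67. SS_between = 1306.67, MS_between = 653.33. F = 5.444, F_crit ≈ 3.354. Reject H₀.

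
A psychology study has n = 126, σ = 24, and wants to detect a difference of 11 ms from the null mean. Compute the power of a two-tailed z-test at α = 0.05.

SE = σ/√n = 24/√126 = 2.138. Non-centrality λ = d/SE = 11/2.138 = 5.145. Power ≈ Φ(λ - z_{α/2}) = Φ(5.145 - 1.96) = Φ(3.185) = 0.999.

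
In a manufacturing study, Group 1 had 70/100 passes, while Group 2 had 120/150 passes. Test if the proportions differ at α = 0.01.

p̂₁ = 0.7, p̂₂ = 0.8, pooled p̂ = 0.76. z = -1.814. Critical: ±2.576. Fail to reject H₀.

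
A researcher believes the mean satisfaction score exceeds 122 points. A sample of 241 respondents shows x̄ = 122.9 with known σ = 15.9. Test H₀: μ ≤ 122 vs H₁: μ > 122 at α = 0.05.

z = 0.879. Critical value: 1.645. Fail to reject H₀.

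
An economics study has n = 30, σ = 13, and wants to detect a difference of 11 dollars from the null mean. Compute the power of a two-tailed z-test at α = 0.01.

SE = σ/√n = 13/√30 = 2.373. Non-centrality λ = d/SE = 11/2.373 = 4.635. Power ≈ Φ(λ - z_{α/2}) = Φ(4.635 - 2.576) = Φ(2.059) = 0.98.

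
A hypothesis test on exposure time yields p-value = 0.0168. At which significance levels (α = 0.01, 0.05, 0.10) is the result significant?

p = 0.0168. Significant at: α = 0.05, 0.1.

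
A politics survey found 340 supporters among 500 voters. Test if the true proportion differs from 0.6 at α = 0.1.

p̂ = 0.68, p₀ = 0.6. z = (p̂ - p₀)/√(p₀(1-p₀)/n) = 3.651. Critical: ±1.645. Reject H₀.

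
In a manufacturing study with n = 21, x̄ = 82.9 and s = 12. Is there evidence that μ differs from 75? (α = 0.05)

t = (x̄ - μ₀)/(s/√n) = (82.9 - 75)/(12/√21) = 3.017. df = 20, critical t = ±2.086. Reject H₀.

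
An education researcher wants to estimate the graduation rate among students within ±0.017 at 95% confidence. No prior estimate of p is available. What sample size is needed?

Conservative approach: use p = 0.5 (maximizes p(1-p) = 0.25). n = z²(0.25)/E² = 1.96²×0.25/0.017² = 3323.2 → n = 3324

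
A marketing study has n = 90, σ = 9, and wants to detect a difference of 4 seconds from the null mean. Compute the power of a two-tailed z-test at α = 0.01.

SE = σ/√n = 9/√90 = 0.949. Non-centrality λ = d/SE = 4/0.949 = 4.216. Power ≈ Φ(λ - z_{α/2}) = Φ(4.216 - 2.576) = Φ(1.64) = 0.95.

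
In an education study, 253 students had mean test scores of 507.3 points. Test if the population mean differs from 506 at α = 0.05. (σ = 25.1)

z = (x̄ - μ₀)/(σ/√n) = (507.3 - 506)/(25.1/√253) = 0.824. Critical value: ±1.96. Since |0.824| ≤ 1.96, Fail to reject H₀.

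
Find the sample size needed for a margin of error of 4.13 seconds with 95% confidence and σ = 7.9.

n = (z*σ/E)² = (1.96×7.9/4.13)² = 14.1 → n = 15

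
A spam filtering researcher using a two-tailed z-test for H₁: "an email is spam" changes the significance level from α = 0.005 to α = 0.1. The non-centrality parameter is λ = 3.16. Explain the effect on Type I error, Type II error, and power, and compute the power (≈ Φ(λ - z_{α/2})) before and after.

Increasing α from 0.005 to 0.1:
• Type I error rate increases (α is the Type I rate by definition).
• Critical value moves from z_{α/2} = 2.807 to 1.645, so power = Φ(λ - z_{α/2}) goes from Φ(3.16 - 2.807) = 0.638 to Φ(3.16 - 1.645) = 0.935.
• Type II error rate β = 1 - power therefore decreases (0.362 → 0.065).
Appropriate when false negatives are costly — here, a spam email lands in the inbox.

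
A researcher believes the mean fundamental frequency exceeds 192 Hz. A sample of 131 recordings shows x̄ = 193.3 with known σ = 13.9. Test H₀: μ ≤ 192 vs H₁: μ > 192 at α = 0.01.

z = 1.07. Critical value: 2.33. Fail to reject H₀.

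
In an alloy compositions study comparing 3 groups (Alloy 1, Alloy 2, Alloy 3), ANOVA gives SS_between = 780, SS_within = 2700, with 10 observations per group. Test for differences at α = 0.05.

df_between = 2, df_within = 27. F = MS_between/MS_within = 390.0/100.0 = 3.9. F_crit ≈ 3.354. Reject H₀. At least one mean differs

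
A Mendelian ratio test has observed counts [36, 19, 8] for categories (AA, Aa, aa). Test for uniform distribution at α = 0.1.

Expected = 21 each. χ² = Σ(O-E)²/E = 18.952. df = 2, critical value = 4.605. Reject H₀.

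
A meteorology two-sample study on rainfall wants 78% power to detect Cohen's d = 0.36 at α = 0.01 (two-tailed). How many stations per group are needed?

z_{α/2} = 2.576, z_β = Φ⁻¹(0.78) = 0.772. For small effect (d = 0.36): n per group = 2(z_{α/2} + z_β)²/d² = 2(2.576 + 0.772)²/0.36² = 173.0 → 173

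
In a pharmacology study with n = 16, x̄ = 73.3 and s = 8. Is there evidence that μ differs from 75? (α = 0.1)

t = (x̄ - μ₀)/(s/√n) = (73.3 - 75)/(8/√16) = -0.85. df = 15, critical t = ±1.753. Fail to reject H₀.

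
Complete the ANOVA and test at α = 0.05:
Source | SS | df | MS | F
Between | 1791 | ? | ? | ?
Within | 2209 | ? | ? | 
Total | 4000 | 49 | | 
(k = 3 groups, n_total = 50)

df_between = 2, df_within = 47. MS_between = 895.5, MS_within = 47.0. F = 19.053, F_crit ≈ 3.195. Reject H₀.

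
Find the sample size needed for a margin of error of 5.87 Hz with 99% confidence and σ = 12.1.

n = (z*σ/E)² = (2.576×12.1/5.87)² = 28.2 → n = 29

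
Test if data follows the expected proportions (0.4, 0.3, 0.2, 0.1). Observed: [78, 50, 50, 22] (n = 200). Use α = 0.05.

Expected: [80.0, 60.0, 40.0, 20.0]. χ² = 4.417. df = 3, critical = 7.815. Fail to reject H₀.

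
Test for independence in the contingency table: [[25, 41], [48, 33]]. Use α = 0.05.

χ² = 6.65. df = 1, critical = 3.841. Reject H₀. Variables are dependent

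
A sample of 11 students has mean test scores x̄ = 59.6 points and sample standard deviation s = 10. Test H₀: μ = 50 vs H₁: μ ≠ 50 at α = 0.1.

t = (x̄ - μ₀)/(s/√n) = (59.6 - 50)/(10/√11) = 3.184. df = 10, critical t = ±1.812. Reject H₀.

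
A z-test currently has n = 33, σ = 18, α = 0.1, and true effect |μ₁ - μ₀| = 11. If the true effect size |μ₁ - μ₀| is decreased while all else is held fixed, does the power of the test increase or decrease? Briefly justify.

Power decreases: a smaller true effect decreases the non-centrality λ = |μ₁ - μ₀|/(σ/√n).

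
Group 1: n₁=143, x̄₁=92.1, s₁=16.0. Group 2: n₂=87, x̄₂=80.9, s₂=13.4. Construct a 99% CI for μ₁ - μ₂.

Difference = 11.2. SE = √(16.0²/143 + 13.4²/87) = 1.963. CI = (6.14, 16.26)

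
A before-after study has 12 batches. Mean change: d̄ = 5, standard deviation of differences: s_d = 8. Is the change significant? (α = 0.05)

t = d̄/(s_d/√n) = 5/(8/√12) = 2.165. df = 11, critical t = ±2.201. Fail to reject H₀.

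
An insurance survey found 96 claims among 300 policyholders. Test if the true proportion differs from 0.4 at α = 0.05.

p̂ = 0.32, p₀ = 0.4. z = (p̂ - p₀)/√(p₀(1-p₀)/n) = -2.828. Critical: ±1.96. Reject H₀.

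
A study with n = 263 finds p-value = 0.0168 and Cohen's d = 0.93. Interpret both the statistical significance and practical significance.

Statistically significant (p = 0.0168 < 0.05). Cohen's d = 0.93 indicates a large effect size. Both statistical and practical significance should be considered.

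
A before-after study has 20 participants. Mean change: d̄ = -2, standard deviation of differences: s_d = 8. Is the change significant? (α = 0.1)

t = d̄/(s_d/√n) = -2/(8/√20) = -1.118. df = 19, critical t = ±1.729. Fail to reject H₀.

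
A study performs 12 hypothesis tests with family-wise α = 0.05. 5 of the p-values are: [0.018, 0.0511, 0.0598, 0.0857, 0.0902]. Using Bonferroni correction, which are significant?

Bonferroni α = 0.05/12 = 0.00417. None of the given p-values are significant.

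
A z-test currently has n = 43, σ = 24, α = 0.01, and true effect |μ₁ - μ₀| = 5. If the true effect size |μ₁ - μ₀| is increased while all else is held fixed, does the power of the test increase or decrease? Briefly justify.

Power increases: a larger true effect increases the non-centrality λ = |μ₁ - μ₀|/(σ/√n).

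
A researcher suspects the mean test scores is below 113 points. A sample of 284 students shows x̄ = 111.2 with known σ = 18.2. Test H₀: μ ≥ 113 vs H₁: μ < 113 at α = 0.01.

z = -1.667. Critical value: -2.33. Fail to reject H₀.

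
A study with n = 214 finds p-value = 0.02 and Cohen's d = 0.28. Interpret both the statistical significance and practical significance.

Statistically significant (p = 0.02 < 0.05). Cohen's d = 0.28 indicates a small effect size. Both statistical and practical significance should be considered.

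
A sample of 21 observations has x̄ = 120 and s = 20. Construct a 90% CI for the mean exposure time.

CI = x̄ ± t*(s/√n) = 120 ± 1.725(20/√21) = (112.47, 127.53)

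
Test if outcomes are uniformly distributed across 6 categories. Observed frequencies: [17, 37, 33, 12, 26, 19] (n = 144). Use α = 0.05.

Expected = 24 each. χ² = Σ(O-E)²/E = 19.667. df = 5, critical value = 11.07. Reject H₀.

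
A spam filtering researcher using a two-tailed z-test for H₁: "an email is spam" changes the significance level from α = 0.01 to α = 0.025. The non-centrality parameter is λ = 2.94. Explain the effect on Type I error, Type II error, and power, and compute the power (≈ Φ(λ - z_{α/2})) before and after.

Increasing α from 0.01 to 0.025:
• Type I error rate increases (α is the Type I rate by definition).
• Critical value moves from z_{α/2} = 2.576 to 2.241, so power = Φ(λ - z_{α/2}) goes from Φ(2.94 - 2.576) = 0.642 to Φ(2.94 - 2.241) = 0.758.
• Type II error rate β = 1 - power therefore decreases (0.358 → 0.242).
Appropriate when false negatives are costly — here, a spam email lands in the inbox.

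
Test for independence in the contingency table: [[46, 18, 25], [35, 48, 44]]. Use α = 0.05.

χ² = 14.114. df = 2, critical = 5.991. Reject H₀. Variables are dependent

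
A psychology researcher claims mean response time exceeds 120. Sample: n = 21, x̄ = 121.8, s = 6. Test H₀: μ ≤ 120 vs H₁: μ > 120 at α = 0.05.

t = (121.8 - 120)/(6/√21) = 1.375, df = 20. Critical t = 1.725. Fail to reject H₀.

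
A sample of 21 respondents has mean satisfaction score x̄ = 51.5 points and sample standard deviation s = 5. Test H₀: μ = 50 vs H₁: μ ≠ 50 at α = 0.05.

t = (x̄ - μ₀)/(s/√n) = (51.5 - 50)/(5/√21) = 1.375. df = 20, critical t = ±2.086. Fail to reject H₀.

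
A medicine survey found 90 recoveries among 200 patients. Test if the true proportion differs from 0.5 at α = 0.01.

p̂ = 0.45, p₀ = 0.5. z = (p̂ - p₀)/√(p₀(1-p₀)/n) = -1.414. Critical: ±2.576. Fail to reject H₀.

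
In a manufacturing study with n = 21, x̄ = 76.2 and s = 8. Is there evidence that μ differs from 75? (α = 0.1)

t = (x̄ - μ₀)/(s/√n) = (76.2 - 75)/(8/√21) = 0.687. df = 20, critical t = ±1.725. Fail to reject H₀.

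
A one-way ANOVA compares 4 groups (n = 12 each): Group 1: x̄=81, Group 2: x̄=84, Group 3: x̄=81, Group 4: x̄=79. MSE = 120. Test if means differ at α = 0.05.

Grand mean = 81.25. SS_between = 153.0, MS_between = 51.0. F = 0.425, F_crit ≈ 2.816. Fail to reject H₀.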